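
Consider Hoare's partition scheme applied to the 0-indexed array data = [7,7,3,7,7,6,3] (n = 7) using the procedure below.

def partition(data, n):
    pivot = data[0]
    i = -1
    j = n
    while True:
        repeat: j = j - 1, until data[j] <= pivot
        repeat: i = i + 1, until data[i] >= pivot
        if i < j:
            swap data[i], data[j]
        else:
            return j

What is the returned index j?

pivot = data[0] = 7; i = -1, j = 7
j→6 (data[6]=3≤7), i→0 (data[0]=7≥7); i<j, swap → [3,7,3,7,7,6,7]
j→5 (data[5]=6≤7), i→1 (data[1]=7≥7); i<j, swap → [3,6,3,7,7,7,7]
j→4 (data[4]=7≤7), i→3 (data[3]=7≥7); i<j, swap → [3,6,3,7,7,7,7]
j→3, i→4; i≥j, return j=3. data = [3,6,3,7,7,7,7]

3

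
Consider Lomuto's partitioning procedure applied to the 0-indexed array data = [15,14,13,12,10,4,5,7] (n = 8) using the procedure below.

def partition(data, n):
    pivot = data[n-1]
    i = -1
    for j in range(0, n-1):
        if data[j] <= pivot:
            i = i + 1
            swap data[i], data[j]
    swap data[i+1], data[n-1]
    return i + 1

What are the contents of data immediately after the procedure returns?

pivot = data[7] = 7; i = -1
j=0: data[0]=15 > 7 → no swap
j=1: data[1]=14 > 7 → no swap
j=2: data[2]=13 > 7 → no swap
j=3: data[3]=12 > 7 → no swap
j=4: data[4]=10 > 7 → no swap
j=5: data[5]=4 ≤ 7 → i=0, swap data[0],data[5] → [4,14,13,12,10,15,5,7]
j=6: data[6]=5 ≤ 7 → i=1, swap data[1],data[6] → [4,5,13,12,10,15,14,7]
final swap data[2],data[7] → [4,5,7,12,10,15,14,13]; return 2

[4,5,7,12,10,15,14,13]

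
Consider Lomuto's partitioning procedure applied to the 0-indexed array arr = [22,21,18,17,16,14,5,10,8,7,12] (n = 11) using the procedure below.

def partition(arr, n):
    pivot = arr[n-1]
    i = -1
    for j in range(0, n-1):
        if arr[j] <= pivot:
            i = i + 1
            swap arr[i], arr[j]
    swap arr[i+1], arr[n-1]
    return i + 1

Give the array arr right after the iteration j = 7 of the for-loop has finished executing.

pivot = arr[10] = 12; i = -1
j=0: arr[0]=22 > 12 → no swap
j=1: arr[1]=21 > 12 → no swap
j=2: arr[2]=18 > 12 → no swap
j=3: arr[3]=17 > 12 → no swap
j=4: arr[4]=16 > 12 → no swap
j=5: arr[5]=14 > 12 → no swap
j=6: arr[6]=5 ≤ 12 → i=0, swap arr[0],arr[6] → [5,21,18,17,16,14,22,10,8,7,12]
j=7: arr[7]=10 ≤ 12 → i=1, swap arr[1],arr[7] → [5,10,18,17,16,14,22,21,8,7,12]
(after j=7) arr = [5,10,18,17,16,14,22,21,8,7,12]

[5,10,18,17,16,14,22,21,8,7,12]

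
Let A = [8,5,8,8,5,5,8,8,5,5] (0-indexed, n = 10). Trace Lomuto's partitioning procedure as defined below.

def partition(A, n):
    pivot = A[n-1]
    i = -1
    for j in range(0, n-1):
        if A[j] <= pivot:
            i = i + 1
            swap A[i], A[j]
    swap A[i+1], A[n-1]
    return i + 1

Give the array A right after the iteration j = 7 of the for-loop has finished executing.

pivot=5, i=-1
j=0: 8>5, skip
j=1: 5≤5, i=0, swap(0,1) ⇒ [5,8,8,8,5,5,8,8,5,5]
j=2: 8>5, skip
j=3: 8>5, skip
j=4: 5≤5, i=1, swap(1,4) ⇒ [5,5,8,8,8,5,8,8,5,5]
j=5: 5≤5, i=2, swap(2,5) ⇒ [5,5,5,8,8,8,8,8,5,5]
j=6: 8>5, skip
j=7: 8>5, skip
(after j=7) A = [5,5,5,8,8,8,8,8,5,5]

[5,5,5,8,8,8,8,8,5,5]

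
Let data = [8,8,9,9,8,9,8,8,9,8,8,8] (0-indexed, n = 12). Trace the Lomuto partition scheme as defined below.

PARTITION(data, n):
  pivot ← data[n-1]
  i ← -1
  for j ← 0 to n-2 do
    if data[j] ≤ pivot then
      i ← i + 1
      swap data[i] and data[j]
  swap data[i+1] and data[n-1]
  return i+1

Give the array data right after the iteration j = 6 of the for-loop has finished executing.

[8,8,8,8,9,9,9,8,9,8,8,8]

pivot = data[11] = 8; i = -1
j=0: data[0]=8 ≤ 8 → i=0, swap data[0],data[0] (no change) → [8,8,9,9,8,9,8,8,9,8,8,8]
j=1: data[1]=8 ≤ 8 → i=1, swap data[1],data[1] (no change) → [8,8,9,9,8,9,8,8,9,8,8,8]
j=2: data[2]=9 > 8 → no swap
j=3: data[3]=9 > 8 → no swap
j=4: data[4]=8 ≤ 8 → i=2, swap data[2],data[4] → [8,8,8,9,9,9,8,8,9,8,8,8]
j=5: data[5]=9 > 8 → no swap
j=6: data[6]=8 ≤ 8 → i=3, swap data[3],data[6] → [8,8,8,8,9,9,9,8,9,8,8,8]
(after j=6) data = [8,8,8,8,9,9,9,8,9,8,8,8]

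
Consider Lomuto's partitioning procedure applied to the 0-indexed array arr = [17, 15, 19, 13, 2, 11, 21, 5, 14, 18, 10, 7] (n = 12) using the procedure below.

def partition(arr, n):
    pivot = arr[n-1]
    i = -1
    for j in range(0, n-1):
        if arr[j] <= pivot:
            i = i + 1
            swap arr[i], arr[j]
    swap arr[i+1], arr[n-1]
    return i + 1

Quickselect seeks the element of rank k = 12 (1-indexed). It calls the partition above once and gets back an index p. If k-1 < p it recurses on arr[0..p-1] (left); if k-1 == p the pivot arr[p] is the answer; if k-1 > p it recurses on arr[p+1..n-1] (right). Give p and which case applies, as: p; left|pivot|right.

pivot = arr[11] = 7; i = -1
j=0: arr[0]=17 > 7 → no swap
j=1: arr[1]=15 > 7 → no swap
j=2: arr[2]=19 > 7 → no swap
j=3: arr[3]=13 > 7 → no swap
j=4: arr[4]=2 ≤ 7 → i=0, swap arr[0],arr[4] → [2, 15, 19, 13, 17, 11, 21, 5, 14, 18, 10, 7]
j=5: arr[5]=11 > 7 → no swap
j=6: arr[6]=21 > 7 → no swap
j=7: arr[7]=5 ≤ 7 → i=1, swap arr[1],arr[7] → [2, 5, 19, 13, 17, 11, 21, 15, 14, 18, 10, 7]
j=8: arr[8]=14 > 7 → no swap
j=9: arr[9]=18 > 7 → no swap
j=10: arr[10]=10 > 7 → no swap
final swap arr[2],arr[11] → [2, 5, 7, 13, 17, 11, 21, 15, 14, 18, 10, 19]; return 2
p = 2; k-1 = 11 > 2 ⇒ right

2; right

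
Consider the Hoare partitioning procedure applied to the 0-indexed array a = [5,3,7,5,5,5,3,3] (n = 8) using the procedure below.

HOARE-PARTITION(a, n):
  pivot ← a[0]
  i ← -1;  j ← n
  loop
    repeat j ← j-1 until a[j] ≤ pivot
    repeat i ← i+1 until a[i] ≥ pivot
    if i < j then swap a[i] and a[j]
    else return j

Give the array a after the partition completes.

pivot=5
j stops at 7 (3), i stops at 0 (5); swap ⇒ [3,3,7,5,5,5,3,5]
j stops at 6 (3), i stops at 2 (7); swap ⇒ [3,3,3,5,5,5,7,5]
j stops at 5 (5), i stops at 3 (5); swap ⇒ [3,3,3,5,5,5,7,5]
j stops at 4, i stops at 4; i≥j ⇒ return 4. a=[3,3,3,5,5,5,7,5]

[3,3,3,5,5,5,7,5]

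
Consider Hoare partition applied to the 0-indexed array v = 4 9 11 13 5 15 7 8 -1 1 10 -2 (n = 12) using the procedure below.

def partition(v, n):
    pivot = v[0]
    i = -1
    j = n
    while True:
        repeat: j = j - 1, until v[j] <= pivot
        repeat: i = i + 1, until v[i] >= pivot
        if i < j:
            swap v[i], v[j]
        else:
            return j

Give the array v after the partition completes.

-2 1 -1 13 5 15 7 8 11 9 10 4

pivot = v[0] = 4; i = -1, j = 12
j→11 (v[11]=-2≤4), i→0 (v[0]=4≥4); i<j, swap → -2 9 11 13 5 15 7 8 -1 1 10 4
j→9 (v[9]=1≤4), i→1 (v[1]=9≥4); i<j, swap → -2 1 11 13 5 15 7 8 -1 9 10 4
j→8 (v[8]=-1≤4), i→2 (v[2]=11≥4); i<j, swap → -2 1 -1 13 5 15 7 8 11 9 10 4
j→2, i→3; i≥j, return j=2. v = -2 1 -1 13 5 15 7 8 11 9 10 4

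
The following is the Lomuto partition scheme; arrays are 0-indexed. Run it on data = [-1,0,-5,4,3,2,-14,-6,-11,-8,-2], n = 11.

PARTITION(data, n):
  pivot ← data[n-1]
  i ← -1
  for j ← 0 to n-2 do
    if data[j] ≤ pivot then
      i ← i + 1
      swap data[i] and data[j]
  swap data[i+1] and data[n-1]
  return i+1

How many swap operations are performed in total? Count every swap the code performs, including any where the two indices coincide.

pivot=-2, i=-1
j=0: -1>-2, skip
j=1: 0>-2, skip
j=2: -5≤-2, i=0, swap(0,2) ⇒ [-5,0,-1,4,3,2,-14,-6,-11,-8,-2]
j=3: 4>-2, skip
j=4: 3>-2, skip
j=5: 2>-2, skip
j=6: -14≤-2, i=1, swap(1,6) ⇒ [-5,-14,-1,4,3,2,0,-6,-11,-8,-2]
j=7: -6≤-2, i=2, swap(2,7) ⇒ [-5,-14,-6,4,3,2,0,-1,-11,-8,-2]
j=8: -11≤-2, i=3, swap(3,8) ⇒ [-5,-14,-6,-11,3,2,0,-1,4,-8,-2]
j=9: -8≤-2, i=4, swap(4,9) ⇒ [-5,-14,-6,-11,-8,2,0,-1,4,3,-2]
swap(5,10) ⇒ [-5,-14,-6,-11,-8,-2,0,-1,4,3,2]; return 5

6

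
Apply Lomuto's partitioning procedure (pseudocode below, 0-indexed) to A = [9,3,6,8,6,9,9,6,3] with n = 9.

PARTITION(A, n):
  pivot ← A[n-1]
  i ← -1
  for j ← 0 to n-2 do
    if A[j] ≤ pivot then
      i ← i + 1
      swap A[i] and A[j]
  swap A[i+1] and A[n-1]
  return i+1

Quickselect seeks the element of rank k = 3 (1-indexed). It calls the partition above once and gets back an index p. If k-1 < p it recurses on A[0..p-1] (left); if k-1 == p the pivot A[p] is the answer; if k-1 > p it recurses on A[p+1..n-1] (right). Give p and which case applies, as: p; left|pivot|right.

1; right

pivot = A[8] = 3; i = -1
j=0: A[0]=9 > 3 → no swap
j=1: A[1]=3 ≤ 3 → i=0, swap A[0],A[1] → [3,9,6,8,6,9,9,6,3]
j=2: A[2]=6 > 3 → no swap
j=3: A[3]=8 > 3 → no swap
j=4: A[4]=6 > 3 → no swap
j=5: A[5]=9 > 3 → no swap
j=6: A[6]=9 > 3 → no swap
j=7: A[7]=6 > 3 → no swap
final swap A[1],A[8] → [3,3,6,8,6,9,9,6,9]; return 1
p = 1; k-1 = 2 > 1 ⇒ right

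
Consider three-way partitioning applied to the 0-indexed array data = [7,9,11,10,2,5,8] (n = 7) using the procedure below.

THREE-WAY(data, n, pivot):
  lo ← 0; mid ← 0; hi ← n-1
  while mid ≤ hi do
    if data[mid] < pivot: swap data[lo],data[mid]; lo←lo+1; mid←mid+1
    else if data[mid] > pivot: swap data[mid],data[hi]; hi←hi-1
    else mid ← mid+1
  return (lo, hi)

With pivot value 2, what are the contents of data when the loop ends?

[2,11,10,9,5,8,7]

lo=0 mid=0 hi=6
7>2: swap(0,6), hi=5 ⇒ [8,9,11,10,2,5,7]
8>2: swap(0,5), hi=4 ⇒ [5,9,11,10,2,8,7]
5>2: swap(0,4), hi=3 ⇒ [2,9,11,10,5,8,7]
2=2: mid=1
9>2: swap(1,3), hi=2 ⇒ [2,10,11,9,5,8,7]
10>2: swap(1,2), hi=1 ⇒ [2,11,10,9,5,8,7]
11>2: swap(1,1), hi=0 ⇒ [2,11,10,9,5,8,7]
done. lo=0 hi=0; data=[2,11,10,9,5,8,7]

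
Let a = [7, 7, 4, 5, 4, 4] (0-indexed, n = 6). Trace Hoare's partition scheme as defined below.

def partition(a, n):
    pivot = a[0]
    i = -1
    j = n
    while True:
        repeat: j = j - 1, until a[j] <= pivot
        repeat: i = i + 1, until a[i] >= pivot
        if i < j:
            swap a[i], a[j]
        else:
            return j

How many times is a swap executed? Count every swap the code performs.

pivot = a[0] = 7; i = -1, j = 6
j→5 (a[5]=4≤7), i→0 (a[0]=7≥7); i<j, swap → [4, 7, 4, 5, 4, 7]
j→4 (a[4]=4≤7), i→1 (a[1]=7≥7); i<j, swap → [4, 4, 4, 5, 7, 7]
j→3, i→4; i≥j, return j=3. a = [4, 4, 4, 5, 7, 7]

2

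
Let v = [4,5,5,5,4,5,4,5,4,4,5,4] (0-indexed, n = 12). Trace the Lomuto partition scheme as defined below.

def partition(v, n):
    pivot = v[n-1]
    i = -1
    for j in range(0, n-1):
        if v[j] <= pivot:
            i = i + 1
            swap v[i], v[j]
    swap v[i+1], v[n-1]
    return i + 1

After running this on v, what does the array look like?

[4,4,4,4,4,4,5,5,5,5,5,5]

pivot=4, i=-1
j=0: 4≤4, i=0, swap(0,0) ⇒ [4,5,5,5,4,5,4,5,4,4,5,4]
j=1: 5>4, skip
j=2: 5>4, skip
j=3: 5>4, skip
j=4: 4≤4, i=1, swap(1,4) ⇒ [4,4,5,5,5,5,4,5,4,4,5,4]
j=5: 5>4, skip
j=6: 4≤4, i=2, swap(2,6) ⇒ [4,4,4,5,5,5,5,5,4,4,5,4]
j=7: 5>4, skip
j=8: 4≤4, i=3, swap(3,8) ⇒ [4,4,4,4,5,5,5,5,5,4,5,4]
j=9: 4≤4, i=4, swap(4,9) ⇒ [4,4,4,4,4,5,5,5,5,5,5,4]
j=10: 5>4, skip
swap(5,11) ⇒ [4,4,4,4,4,4,5,5,5,5,5,5]; return 5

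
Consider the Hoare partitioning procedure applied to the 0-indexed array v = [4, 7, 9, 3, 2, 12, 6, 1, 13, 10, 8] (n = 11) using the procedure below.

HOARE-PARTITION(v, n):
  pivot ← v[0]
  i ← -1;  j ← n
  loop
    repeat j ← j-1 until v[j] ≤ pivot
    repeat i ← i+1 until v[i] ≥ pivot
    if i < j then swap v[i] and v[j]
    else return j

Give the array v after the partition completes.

[1, 2, 3, 9, 7, 12, 6, 4, 13, 10, 8]

pivot = v[0] = 4; i = -1, j = 11
j→7 (v[7]=1≤4), i→0 (v[0]=4≥4); i<j, swap → [1, 7, 9, 3, 2, 12, 6, 4, 13, 10, 8]
j→4 (v[4]=2≤4), i→1 (v[1]=7≥4); i<j, swap → [1, 2, 9, 3, 7, 12, 6, 4, 13, 10, 8]
j→3 (v[3]=3≤4), i→2 (v[2]=9≥4); i<j, swap → [1, 2, 3, 9, 7, 12, 6, 4, 13, 10, 8]
j→2, i→3; i≥j, return j=2. v = [1, 2, 3, 9, 7, 12, 6, 4, 13, 10, 8]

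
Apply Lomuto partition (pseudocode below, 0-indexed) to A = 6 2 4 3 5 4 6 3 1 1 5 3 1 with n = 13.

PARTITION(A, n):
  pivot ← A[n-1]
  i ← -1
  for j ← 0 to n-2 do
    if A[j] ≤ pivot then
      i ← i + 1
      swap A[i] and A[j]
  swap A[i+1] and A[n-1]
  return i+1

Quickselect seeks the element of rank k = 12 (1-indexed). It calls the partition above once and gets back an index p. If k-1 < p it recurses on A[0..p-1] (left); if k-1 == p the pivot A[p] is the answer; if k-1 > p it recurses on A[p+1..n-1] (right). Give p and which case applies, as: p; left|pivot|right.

pivot=1, i=-1
j=0: 6>1, skip
j=1: 2>1, skip
j=2: 4>1, skip
j=3: 3>1, skip
j=4: 5>1, skip
j=5: 4>1, skip
j=6: 6>1, skip
j=7: 3>1, skip
j=8: 1≤1, i=0, swap(0,8) ⇒ 1 2 4 3 5 4 6 3 6 1 5 3 1
j=9: 1≤1, i=1, swap(1,9) ⇒ 1 1 4 3 5 4 6 3 6 2 5 3 1
j=10: 5>1, skip
j=11: 3>1, skip
swap(2,12) ⇒ 1 1 1 3 5 4 6 3 6 2 5 3 4; return 2
p = 2; k-1 = 11 > 2 ⇒ right

2; right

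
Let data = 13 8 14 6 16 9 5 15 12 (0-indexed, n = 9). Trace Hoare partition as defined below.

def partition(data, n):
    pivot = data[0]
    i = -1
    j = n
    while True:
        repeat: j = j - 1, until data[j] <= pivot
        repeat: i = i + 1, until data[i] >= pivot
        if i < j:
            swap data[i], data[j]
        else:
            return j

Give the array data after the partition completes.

pivot=13
j stops at 8 (12), i stops at 0 (13); swap ⇒ 12 8 14 6 16 9 5 15 13
j stops at 6 (5), i stops at 2 (14); swap ⇒ 12 8 5 6 16 9 14 15 13
j stops at 5 (9), i stops at 4 (16); swap ⇒ 12 8 5 6 9 16 14 15 13
j stops at 4, i stops at 5; i≥j ⇒ return 4. data=12 8 5 6 9 16 14 15 13

12 8 5 6 9 16 14 15 13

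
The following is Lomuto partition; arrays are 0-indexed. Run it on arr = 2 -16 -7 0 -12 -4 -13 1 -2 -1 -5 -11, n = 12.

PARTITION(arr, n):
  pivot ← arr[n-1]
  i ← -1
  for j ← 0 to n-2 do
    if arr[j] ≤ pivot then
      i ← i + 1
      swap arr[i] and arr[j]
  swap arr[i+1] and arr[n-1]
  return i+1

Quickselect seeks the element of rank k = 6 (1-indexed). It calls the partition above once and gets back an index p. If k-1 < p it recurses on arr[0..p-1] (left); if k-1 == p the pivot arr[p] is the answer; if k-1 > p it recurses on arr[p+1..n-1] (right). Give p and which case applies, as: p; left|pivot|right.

3; right

pivot = arr[11] = -11; i = -1
j=0: arr[0]=2 > -11 → no swap
j=1: arr[1]=-16 ≤ -11 → i=0, swap arr[0],arr[1] → -16 2 -7 0 -12 -4 -13 1 -2 -1 -5 -11
j=2: arr[2]=-7 > -11 → no swap
j=3: arr[3]=0 > -11 → no swap
j=4: arr[4]=-12 ≤ -11 → i=1, swap arr[1],arr[4] → -16 -12 -7 0 2 -4 -13 1 -2 -1 -5 -11
j=5: arr[5]=-4 > -11 → no swap
j=6: arr[6]=-13 ≤ -11 → i=2, swap arr[2],arr[6] → -16 -12 -13 0 2 -4 -7 1 -2 -1 -5 -11
j=7: arr[7]=1 > -11 → no swap
j=8: arr[8]=-2 > -11 → no swap
j=9: arr[9]=-1 > -11 → no swap
j=10: arr[10]=-5 > -11 → no swap
final swap arr[3],arr[11] → -16 -12 -13 -11 2 -4 -7 1 -2 -1 -5 0; return 3
p = 3; k-1 = 5 > 3 ⇒ right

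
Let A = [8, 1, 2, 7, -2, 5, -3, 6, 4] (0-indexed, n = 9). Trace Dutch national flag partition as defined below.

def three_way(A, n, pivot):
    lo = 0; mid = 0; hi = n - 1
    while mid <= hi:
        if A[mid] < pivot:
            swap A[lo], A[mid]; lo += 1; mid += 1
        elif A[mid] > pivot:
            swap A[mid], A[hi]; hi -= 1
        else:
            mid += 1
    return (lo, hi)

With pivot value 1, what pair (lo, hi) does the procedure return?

lo=0 mid=0 hi=8
8>1: swap(0,8), hi=7 ⇒ [4, 1, 2, 7, -2, 5, -3, 6, 8]
4>1: swap(0,7), hi=6 ⇒ [6, 1, 2, 7, -2, 5, -3, 4, 8]
6>1: swap(0,6), hi=5 ⇒ [-3, 1, 2, 7, -2, 5, 6, 4, 8]
-3<1: swap(0,0), lo=1 mid=1 ⇒ [-3, 1, 2, 7, -2, 5, 6, 4, 8]
1=1: mid=2
2>1: swap(2,5), hi=4 ⇒ [-3, 1, 5, 7, -2, 2, 6, 4, 8]
5>1: swap(2,4), hi=3 ⇒ [-3, 1, -2, 7, 5, 2, 6, 4, 8]
-2<1: swap(1,2), lo=2 mid=3 ⇒ [-3, -2, 1, 7, 5, 2, 6, 4, 8]
7>1: swap(3,3), hi=2 ⇒ [-3, -2, 1, 7, 5, 2, 6, 4, 8]
done. lo=2 hi=2; A=[-3, -2, 1, 7, 5, 2, 6, 4, 8]

(2, 2)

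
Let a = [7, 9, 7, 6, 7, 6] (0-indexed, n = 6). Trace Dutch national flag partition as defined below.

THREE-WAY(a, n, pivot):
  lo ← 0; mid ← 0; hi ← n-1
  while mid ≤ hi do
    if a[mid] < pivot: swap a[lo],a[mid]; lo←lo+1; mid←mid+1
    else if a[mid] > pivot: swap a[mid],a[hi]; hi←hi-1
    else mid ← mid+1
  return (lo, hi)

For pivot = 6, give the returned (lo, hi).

(0, 1)

pivot = 6; lo=0, mid=0, hi=5
a[mid]=7>6: swap a[0],a[5]; hi=4 → [6, 9, 7, 6, 7, 7]
a[mid]=6=6: mid=1
a[mid]=9>6: swap a[1],a[4]; hi=3 → [6, 7, 7, 6, 9, 7]
a[mid]=7>6: swap a[1],a[3]; hi=2 → [6, 6, 7, 7, 9, 7]
a[mid]=6=6: mid=2
a[mid]=7>6: swap a[2],a[2]; hi=1 → [6, 6, 7, 7, 9, 7]
end: lo=0, hi=1; a = [6, 6, 7, 7, 9, 7]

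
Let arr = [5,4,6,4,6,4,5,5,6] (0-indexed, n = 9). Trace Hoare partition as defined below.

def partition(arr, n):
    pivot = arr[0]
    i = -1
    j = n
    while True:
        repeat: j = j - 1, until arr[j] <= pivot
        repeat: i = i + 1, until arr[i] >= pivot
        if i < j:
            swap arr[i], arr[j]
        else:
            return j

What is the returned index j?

pivot = arr[0] = 5; i = -1, j = 9
j→7 (arr[7]=5≤5), i→0 (arr[0]=5≥5); i<j, swap → [5,4,6,4,6,4,5,5,6]
j→6 (arr[6]=5≤5), i→2 (arr[2]=6≥5); i<j, swap → [5,4,5,4,6,4,6,5,6]
j→5 (arr[5]=4≤5), i→4 (arr[4]=6≥5); i<j, swap → [5,4,5,4,4,6,6,5,6]
j→4, i→5; i≥j, return j=4. arr = [5,4,5,4,4,6,6,5,6]

4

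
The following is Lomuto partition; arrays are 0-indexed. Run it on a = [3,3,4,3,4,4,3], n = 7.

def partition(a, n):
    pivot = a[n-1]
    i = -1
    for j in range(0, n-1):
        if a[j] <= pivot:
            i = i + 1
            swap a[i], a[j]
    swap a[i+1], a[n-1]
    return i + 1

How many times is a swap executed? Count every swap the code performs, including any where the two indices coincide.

pivot = a[6] = 3; i = -1
j=0: a[0]=3 ≤ 3 → i=0, swap a[0],a[0] (no change) → [3,3,4,3,4,4,3]
j=1: a[1]=3 ≤ 3 → i=1, swap a[1],a[1] (no change) → [3,3,4,3,4,4,3]
j=2: a[2]=4 > 3 → no swap
j=3: a[3]=3 ≤ 3 → i=2, swap a[2],a[3] → [3,3,3,4,4,4,3]
j=4: a[4]=4 > 3 → no swap
j=5: a[5]=4 > 3 → no swap
final swap a[3],a[6] → [3,3,3,3,4,4,4]; return 3

4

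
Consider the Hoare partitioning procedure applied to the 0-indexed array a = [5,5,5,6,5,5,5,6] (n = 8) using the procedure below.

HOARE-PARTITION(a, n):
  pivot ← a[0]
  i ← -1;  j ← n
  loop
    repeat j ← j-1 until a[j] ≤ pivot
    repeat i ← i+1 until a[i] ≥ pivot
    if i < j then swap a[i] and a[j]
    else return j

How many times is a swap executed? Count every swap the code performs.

pivot = a[0] = 5; i = -1, j = 8
j→6 (a[6]=5≤5), i→0 (a[0]=5≥5); i<j, swap → [5,5,5,6,5,5,5,6]
j→5 (a[5]=5≤5), i→1 (a[1]=5≥5); i<j, swap → [5,5,5,6,5,5,5,6]
j→4 (a[4]=5≤5), i→2 (a[2]=5≥5); i<j, swap → [5,5,5,6,5,5,5,6]
j→2, i→3; i≥j, return j=2. a = [5,5,5,6,5,5,5,6]

3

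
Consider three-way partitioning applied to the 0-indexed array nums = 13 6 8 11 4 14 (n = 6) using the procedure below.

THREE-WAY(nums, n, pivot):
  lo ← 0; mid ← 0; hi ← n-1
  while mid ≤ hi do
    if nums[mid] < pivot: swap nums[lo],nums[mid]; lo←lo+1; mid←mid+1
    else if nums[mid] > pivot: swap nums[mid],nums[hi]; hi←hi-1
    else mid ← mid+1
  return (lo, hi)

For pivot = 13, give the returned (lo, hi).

(4, 4)

pivot = 13; lo=0, mid=0, hi=5
nums[mid]=13=13: mid=1
nums[mid]=6<13: swap nums[0],nums[1]; lo=1,mid=2 → 6 13 8 11 4 14
nums[mid]=8<13: swap nums[1],nums[2]; lo=2,mid=3 → 6 8 13 11 4 14
nums[mid]=11<13: swap nums[2],nums[3]; lo=3,mid=4 → 6 8 11 13 4 14
nums[mid]=4<13: swap nums[3],nums[4]; lo=4,mid=5 → 6 8 11 4 13 14
nums[mid]=14>13: swap nums[5],nums[5]; hi=4 → 6 8 11 4 13 14
end: lo=4, hi=4; nums = 6 8 11 4 13 14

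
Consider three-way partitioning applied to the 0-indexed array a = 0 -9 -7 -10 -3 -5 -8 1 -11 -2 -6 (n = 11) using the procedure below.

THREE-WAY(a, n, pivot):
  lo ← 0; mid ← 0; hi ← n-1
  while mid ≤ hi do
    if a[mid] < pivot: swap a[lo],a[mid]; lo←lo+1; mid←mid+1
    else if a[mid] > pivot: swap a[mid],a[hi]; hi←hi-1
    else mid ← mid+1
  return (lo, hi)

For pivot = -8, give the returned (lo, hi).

(3, 3)

pivot = -8; lo=0, mid=0, hi=10
a[mid]=0>-8: swap a[0],a[10]; hi=9 → -6 -9 -7 -10 -3 -5 -8 1 -11 -2 0
a[mid]=-6>-8: swap a[0],a[9]; hi=8 → -2 -9 -7 -10 -3 -5 -8 1 -11 -6 0
a[mid]=-2>-8: swap a[0],a[8]; hi=7 → -11 -9 -7 -10 -3 -5 -8 1 -2 -6 0
a[mid]=-11<-8: swap a[0],a[0]; lo=1,mid=1 → -11 -9 -7 -10 -3 -5 -8 1 -2 -6 0
a[mid]=-9<-8: swap a[1],a[1]; lo=2,mid=2 → -11 -9 -7 -10 -3 -5 -8 1 -2 -6 0
a[mid]=-7>-8: swap a[2],a[7]; hi=6 → -11 -9 1 -10 -3 -5 -8 -7 -2 -6 0
a[mid]=1>-8: swap a[2],a[6]; hi=5 → -11 -9 -8 -10 -3 -5 1 -7 -2 -6 0
a[mid]=-8=-8: mid=3
a[mid]=-10<-8: swap a[2],a[3]; lo=3,mid=4 → -11 -9 -10 -8 -3 -5 1 -7 -2 -6 0
a[mid]=-3>-8: swap a[4],a[5]; hi=4 → -11 -9 -10 -8 -5 -3 1 -7 -2 -6 0
a[mid]=-5>-8: swap a[4],a[4]; hi=3 → -11 -9 -10 -8 -5 -3 1 -7 -2 -6 0
end: lo=3, hi=3; a = -11 -9 -10 -8 -5 -3 1 -7 -2 -6 0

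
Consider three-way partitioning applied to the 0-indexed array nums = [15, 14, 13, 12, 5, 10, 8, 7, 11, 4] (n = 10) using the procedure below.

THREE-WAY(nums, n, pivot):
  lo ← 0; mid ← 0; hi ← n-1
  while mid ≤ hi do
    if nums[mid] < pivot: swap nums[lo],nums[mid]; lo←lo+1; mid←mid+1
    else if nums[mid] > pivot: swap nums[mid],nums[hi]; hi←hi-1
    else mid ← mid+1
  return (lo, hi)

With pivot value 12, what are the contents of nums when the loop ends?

[4, 11, 7, 5, 10, 8, 12, 13, 14, 15]

pivot = 12; lo=0, mid=0, hi=9
nums[mid]=15>12: swap nums[0],nums[9]; hi=8 → [4, 14, 13, 12, 5, 10, 8, 7, 11, 15]
nums[mid]=4<12: swap nums[0],nums[0]; lo=1,mid=1 → [4, 14, 13, 12, 5, 10, 8, 7, 11, 15]
nums[mid]=14>12: swap nums[1],nums[8]; hi=7 → [4, 11, 13, 12, 5, 10, 8, 7, 14, 15]
nums[mid]=11<12: swap nums[1],nums[1]; lo=2,mid=2 → [4, 11, 13, 12, 5, 10, 8, 7, 14, 15]
nums[mid]=13>12: swap nums[2],nums[7]; hi=6 → [4, 11, 7, 12, 5, 10, 8, 13, 14, 15]
nums[mid]=7<12: swap nums[2],nums[2]; lo=3,mid=3 → [4, 11, 7, 12, 5, 10, 8, 13, 14, 15]
nums[mid]=12=12: mid=4
nums[mid]=5<12: swap nums[3],nums[4]; lo=4,mid=5 → [4, 11, 7, 5, 12, 10, 8, 13, 14, 15]
nums[mid]=10<12: swap nums[4],nums[5]; lo=5,mid=6 → [4, 11, 7, 5, 10, 12, 8, 13, 14, 15]
nums[mid]=8<12: swap nums[5],nums[6]; lo=6,mid=7 → [4, 11, 7, 5, 10, 8, 12, 13, 14, 15]
end: lo=6, hi=6; nums = [4, 11, 7, 5, 10, 8, 12, 13, 14, 15]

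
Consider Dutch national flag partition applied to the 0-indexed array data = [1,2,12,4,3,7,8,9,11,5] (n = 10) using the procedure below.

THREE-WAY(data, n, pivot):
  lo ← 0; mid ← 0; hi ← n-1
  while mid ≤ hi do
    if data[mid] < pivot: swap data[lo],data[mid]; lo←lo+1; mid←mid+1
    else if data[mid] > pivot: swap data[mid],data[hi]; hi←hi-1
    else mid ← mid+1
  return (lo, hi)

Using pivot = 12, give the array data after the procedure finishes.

lo=0 mid=0 hi=9
1<12: swap(0,0), lo=1 mid=1 ⇒ [1,2,12,4,3,7,8,9,11,5]
2<12: swap(1,1), lo=2 mid=2 ⇒ [1,2,12,4,3,7,8,9,11,5]
12=12: mid=3
4<12: swap(2,3), lo=3 mid=4 ⇒ [1,2,4,12,3,7,8,9,11,5]
3<12: swap(3,4), lo=4 mid=5 ⇒ [1,2,4,3,12,7,8,9,11,5]
7<12: swap(4,5), lo=5 mid=6 ⇒ [1,2,4,3,7,12,8,9,11,5]
8<12: swap(5,6), lo=6 mid=7 ⇒ [1,2,4,3,7,8,12,9,11,5]
9<12: swap(6,7), lo=7 mid=8 ⇒ [1,2,4,3,7,8,9,12,11,5]
11<12: swap(7,8), lo=8 mid=9 ⇒ [1,2,4,3,7,8,9,11,12,5]
5<12: swap(8,9), lo=9 mid=10 ⇒ [1,2,4,3,7,8,9,11,5,12]
done. lo=9 hi=9; data=[1,2,4,3,7,8,9,11,5,12]

[1,2,4,3,7,8,9,11,5,12]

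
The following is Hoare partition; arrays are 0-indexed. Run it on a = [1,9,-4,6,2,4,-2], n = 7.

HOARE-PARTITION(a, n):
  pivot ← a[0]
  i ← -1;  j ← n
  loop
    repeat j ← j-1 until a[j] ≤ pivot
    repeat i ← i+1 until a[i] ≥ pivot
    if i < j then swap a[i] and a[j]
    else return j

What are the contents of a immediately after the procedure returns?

pivot=1
j stops at 6 (-2), i stops at 0 (1); swap ⇒ [-2,9,-4,6,2,4,1]
j stops at 2 (-4), i stops at 1 (9); swap ⇒ [-2,-4,9,6,2,4,1]
j stops at 1, i stops at 2; i≥j ⇒ return 1. a=[-2,-4,9,6,2,4,1]

[-2,-4,9,6,2,4,1]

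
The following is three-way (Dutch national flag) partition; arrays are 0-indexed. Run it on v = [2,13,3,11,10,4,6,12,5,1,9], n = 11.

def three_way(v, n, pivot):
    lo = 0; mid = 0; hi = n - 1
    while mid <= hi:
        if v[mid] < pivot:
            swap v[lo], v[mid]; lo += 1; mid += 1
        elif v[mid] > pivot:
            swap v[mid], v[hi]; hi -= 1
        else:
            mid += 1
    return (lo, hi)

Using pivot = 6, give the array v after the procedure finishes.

[2,1,3,5,4,6,12,10,11,9,13]

pivot = 6; lo=0, mid=0, hi=10
v[mid]=2<6: swap v[0],v[0]; lo=1,mid=1 → [2,13,3,11,10,4,6,12,5,1,9]
v[mid]=13>6: swap v[1],v[10]; hi=9 → [2,9,3,11,10,4,6,12,5,1,13]
v[mid]=9>6: swap v[1],v[9]; hi=8 → [2,1,3,11,10,4,6,12,5,9,13]
v[mid]=1<6: swap v[1],v[1]; lo=2,mid=2 → [2,1,3,11,10,4,6,12,5,9,13]
v[mid]=3<6: swap v[2],v[2]; lo=3,mid=3 → [2,1,3,11,10,4,6,12,5,9,13]
v[mid]=11>6: swap v[3],v[8]; hi=7 → [2,1,3,5,10,4,6,12,11,9,13]
v[mid]=5<6: swap v[3],v[3]; lo=4,mid=4 → [2,1,3,5,10,4,6,12,11,9,13]
v[mid]=10>6: swap v[4],v[7]; hi=6 → [2,1,3,5,12,4,6,10,11,9,13]
v[mid]=12>6: swap v[4],v[6]; hi=5 → [2,1,3,5,6,4,12,10,11,9,13]
v[mid]=6=6: mid=5
v[mid]=4<6: swap v[4],v[5]; lo=5,mid=6 → [2,1,3,5,4,6,12,10,11,9,13]
end: lo=5, hi=5; v = [2,1,3,5,4,6,12,10,11,9,13]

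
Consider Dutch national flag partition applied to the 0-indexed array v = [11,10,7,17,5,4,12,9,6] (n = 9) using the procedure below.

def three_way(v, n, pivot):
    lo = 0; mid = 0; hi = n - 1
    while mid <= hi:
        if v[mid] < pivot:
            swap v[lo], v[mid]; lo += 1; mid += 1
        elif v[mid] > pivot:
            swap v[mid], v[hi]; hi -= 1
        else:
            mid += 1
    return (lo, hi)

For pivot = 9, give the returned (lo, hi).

(4, 4)

pivot = 9; lo=0, mid=0, hi=8
v[mid]=11>9: swap v[0],v[8]; hi=7 → [6,10,7,17,5,4,12,9,11]
v[mid]=6<9: swap v[0],v[0]; lo=1,mid=1 → [6,10,7,17,5,4,12,9,11]
v[mid]=10>9: swap v[1],v[7]; hi=6 → [6,9,7,17,5,4,12,10,11]
v[mid]=9=9: mid=2
v[mid]=7<9: swap v[1],v[2]; lo=2,mid=3 → [6,7,9,17,5,4,12,10,11]
v[mid]=17>9: swap v[3],v[6]; hi=5 → [6,7,9,12,5,4,17,10,11]
v[mid]=12>9: swap v[3],v[5]; hi=4 → [6,7,9,4,5,12,17,10,11]
v[mid]=4<9: swap v[2],v[3]; lo=3,mid=4 → [6,7,4,9,5,12,17,10,11]
v[mid]=5<9: swap v[3],v[4]; lo=4,mid=5 → [6,7,4,5,9,12,17,10,11]
end: lo=4, hi=4; v = [6,7,4,5,9,12,17,10,11]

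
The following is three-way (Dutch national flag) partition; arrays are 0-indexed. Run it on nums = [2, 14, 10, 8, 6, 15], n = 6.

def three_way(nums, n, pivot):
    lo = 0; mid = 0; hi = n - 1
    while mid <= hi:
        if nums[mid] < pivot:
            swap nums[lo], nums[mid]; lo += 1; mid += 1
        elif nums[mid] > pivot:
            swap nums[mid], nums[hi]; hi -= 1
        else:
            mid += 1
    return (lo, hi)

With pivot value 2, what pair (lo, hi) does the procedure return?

lo=0 mid=0 hi=5
2=2: mid=1
14>2: swap(1,5), hi=4 ⇒ [2, 15, 10, 8, 6, 14]
15>2: swap(1,4), hi=3 ⇒ [2, 6, 10, 8, 15, 14]
6>2: swap(1,3), hi=2 ⇒ [2, 8, 10, 6, 15, 14]
8>2: swap(1,2), hi=1 ⇒ [2, 10, 8, 6, 15, 14]
10>2: swap(1,1), hi=0 ⇒ [2, 10, 8, 6, 15, 14]
done. lo=0 hi=0; nums=[2, 10, 8, 6, 15, 14]

(0, 0)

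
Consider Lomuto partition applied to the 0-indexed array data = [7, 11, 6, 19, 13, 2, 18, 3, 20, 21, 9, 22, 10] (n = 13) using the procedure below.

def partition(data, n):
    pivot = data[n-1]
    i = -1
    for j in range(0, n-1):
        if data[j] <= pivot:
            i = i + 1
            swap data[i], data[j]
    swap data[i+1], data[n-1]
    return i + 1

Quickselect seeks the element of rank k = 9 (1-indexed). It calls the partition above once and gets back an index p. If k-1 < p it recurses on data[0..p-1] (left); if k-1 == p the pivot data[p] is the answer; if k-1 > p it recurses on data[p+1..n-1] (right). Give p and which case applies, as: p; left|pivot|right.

5; right

pivot = data[12] = 10; i = -1
j=0: data[0]=7 ≤ 10 → i=0, swap data[0],data[0] (no change) → [7, 11, 6, 19, 13, 2, 18, 3, 20, 21, 9, 22, 10]
j=1: data[1]=11 > 10 → no swap
j=2: data[2]=6 ≤ 10 → i=1, swap data[1],data[2] → [7, 6, 11, 19, 13, 2, 18, 3, 20, 21, 9, 22, 10]
j=3: data[3]=19 > 10 → no swap
j=4: data[4]=13 > 10 → no swap
j=5: data[5]=2 ≤ 10 → i=2, swap data[2],data[5] → [7, 6, 2, 19, 13, 11, 18, 3, 20, 21, 9, 22, 10]
j=6: data[6]=18 > 10 → no swap
j=7: data[7]=3 ≤ 10 → i=3, swap data[3],data[7] → [7, 6, 2, 3, 13, 11, 18, 19, 20, 21, 9, 22, 10]
j=8: data[8]=20 > 10 → no swap
j=9: data[9]=21 > 10 → no swap
j=10: data[10]=9 ≤ 10 → i=4, swap data[4],data[10] → [7, 6, 2, 3, 9, 11, 18, 19, 20, 21, 13, 22, 10]
j=11: data[11]=22 > 10 → no swap
final swap data[5],data[12] → [7, 6, 2, 3, 9, 10, 18, 19, 20, 21, 13, 22, 11]; return 5
p = 5; k-1 = 8 > 5 ⇒ right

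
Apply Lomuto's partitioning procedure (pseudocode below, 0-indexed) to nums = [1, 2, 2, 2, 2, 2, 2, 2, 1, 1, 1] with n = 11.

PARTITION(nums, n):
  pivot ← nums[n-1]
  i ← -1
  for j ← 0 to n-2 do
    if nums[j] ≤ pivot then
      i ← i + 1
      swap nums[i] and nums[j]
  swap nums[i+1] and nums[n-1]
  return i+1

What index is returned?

3

pivot=1, i=-1
j=0: 1≤1, i=0, swap(0,0) ⇒ [1, 2, 2, 2, 2, 2, 2, 2, 1, 1, 1]
j=1: 2>1, skip
j=2: 2>1, skip
j=3: 2>1, skip
j=4: 2>1, skip
j=5: 2>1, skip
j=6: 2>1, skip
j=7: 2>1, skip
j=8: 1≤1, i=1, swap(1,8) ⇒ [1, 1, 2, 2, 2, 2, 2, 2, 2, 1, 1]
j=9: 1≤1, i=2, swap(2,9) ⇒ [1, 1, 1, 2, 2, 2, 2, 2, 2, 2, 1]
swap(3,10) ⇒ [1, 1, 1, 1, 2, 2, 2, 2, 2, 2, 2]; return 3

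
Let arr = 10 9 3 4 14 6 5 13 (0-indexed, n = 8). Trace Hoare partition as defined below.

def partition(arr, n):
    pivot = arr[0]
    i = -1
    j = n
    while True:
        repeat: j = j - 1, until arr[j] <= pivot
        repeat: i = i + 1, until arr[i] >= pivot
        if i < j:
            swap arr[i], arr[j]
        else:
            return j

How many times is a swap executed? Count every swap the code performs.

pivot = arr[0] = 10; i = -1, j = 8
j→6 (arr[6]=5≤10), i→0 (arr[0]=10≥10); i<j, swap → 5 9 3 4 14 6 10 13
j→5 (arr[5]=6≤10), i→4 (arr[4]=14≥10); i<j, swap → 5 9 3 4 6 14 10 13
j→4, i→5; i≥j, return j=4. arr = 5 9 3 4 6 14 10 13

2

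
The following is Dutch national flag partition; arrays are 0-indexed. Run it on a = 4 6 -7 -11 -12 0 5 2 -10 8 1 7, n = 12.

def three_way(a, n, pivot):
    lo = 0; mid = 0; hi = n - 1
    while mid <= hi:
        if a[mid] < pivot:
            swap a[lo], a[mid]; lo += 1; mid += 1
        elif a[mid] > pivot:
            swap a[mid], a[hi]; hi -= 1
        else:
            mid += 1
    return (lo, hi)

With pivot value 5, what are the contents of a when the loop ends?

4 1 -7 -11 -12 0 2 -10 5 8 7 6

pivot = 5; lo=0, mid=0, hi=11
a[mid]=4<5: swap a[0],a[0]; lo=1,mid=1 → 4 6 -7 -11 -12 0 5 2 -10 8 1 7
a[mid]=6>5: swap a[1],a[11]; hi=10 → 4 7 -7 -11 -12 0 5 2 -10 8 1 6
a[mid]=7>5: swap a[1],a[10]; hi=9 → 4 1 -7 -11 -12 0 5 2 -10 8 7 6
a[mid]=1<5: swap a[1],a[1]; lo=2,mid=2 → 4 1 -7 -11 -12 0 5 2 -10 8 7 6
a[mid]=-7<5: swap a[2],a[2]; lo=3,mid=3 → 4 1 -7 -11 -12 0 5 2 -10 8 7 6
a[mid]=-11<5: swap a[3],a[3]; lo=4,mid=4 → 4 1 -7 -11 -12 0 5 2 -10 8 7 6
a[mid]=-12<5: swap a[4],a[4]; lo=5,mid=5 → 4 1 -7 -11 -12 0 5 2 -10 8 7 6
a[mid]=0<5: swap a[5],a[5]; lo=6,mid=6 → 4 1 -7 -11 -12 0 5 2 -10 8 7 6
a[mid]=5=5: mid=7
a[mid]=2<5: swap a[6],a[7]; lo=7,mid=8 → 4 1 -7 -11 -12 0 2 5 -10 8 7 6
a[mid]=-10<5: swap a[7],a[8]; lo=8,mid=9 → 4 1 -7 -11 -12 0 2 -10 5 8 7 6
a[mid]=8>5: swap a[9],a[9]; hi=8 → 4 1 -7 -11 -12 0 2 -10 5 8 7 6
end: lo=8, hi=8; a = 4 1 -7 -11 -12 0 2 -10 5 8 7 6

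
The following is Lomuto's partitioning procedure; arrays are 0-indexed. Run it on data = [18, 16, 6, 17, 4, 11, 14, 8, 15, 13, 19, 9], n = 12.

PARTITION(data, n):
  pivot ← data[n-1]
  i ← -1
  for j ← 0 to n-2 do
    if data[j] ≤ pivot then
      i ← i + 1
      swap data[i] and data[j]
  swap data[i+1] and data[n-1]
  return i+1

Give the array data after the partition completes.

[6, 4, 8, 9, 16, 11, 14, 18, 15, 13, 19, 17]

pivot = data[11] = 9; i = -1
j=0: data[0]=18 > 9 → no swap
j=1: data[1]=16 > 9 → no swap
j=2: data[2]=6 ≤ 9 → i=0, swap data[0],data[2] → [6, 16, 18, 17, 4, 11, 14, 8, 15, 13, 19, 9]
j=3: data[3]=17 > 9 → no swap
j=4: data[4]=4 ≤ 9 → i=1, swap data[1],data[4] → [6, 4, 18, 17, 16, 11, 14, 8, 15, 13, 19, 9]
j=5: data[5]=11 > 9 → no swap
j=6: data[6]=14 > 9 → no swap
j=7: data[7]=8 ≤ 9 → i=2, swap data[2],data[7] → [6, 4, 8, 17, 16, 11, 14, 18, 15, 13, 19, 9]
j=8: data[8]=15 > 9 → no swap
j=9: data[9]=13 > 9 → no swap
j=10: data[10]=19 > 9 → no swap
final swap data[3],data[11] → [6, 4, 8, 9, 16, 11, 14, 18, 15, 13, 19, 17]; return 3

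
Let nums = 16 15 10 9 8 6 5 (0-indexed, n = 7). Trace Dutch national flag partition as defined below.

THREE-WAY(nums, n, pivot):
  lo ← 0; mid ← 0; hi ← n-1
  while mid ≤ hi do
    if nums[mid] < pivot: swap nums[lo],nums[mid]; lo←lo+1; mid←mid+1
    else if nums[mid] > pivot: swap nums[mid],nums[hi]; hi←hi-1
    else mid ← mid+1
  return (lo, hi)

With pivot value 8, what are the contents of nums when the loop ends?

lo=0 mid=0 hi=6
16>8: swap(0,6), hi=5 ⇒ 5 15 10 9 8 6 16
5<8: swap(0,0), lo=1 mid=1 ⇒ 5 15 10 9 8 6 16
15>8: swap(1,5), hi=4 ⇒ 5 6 10 9 8 15 16
6<8: swap(1,1), lo=2 mid=2 ⇒ 5 6 10 9 8 15 16
10>8: swap(2,4), hi=3 ⇒ 5 6 8 9 10 15 16
8=8: mid=3
9>8: swap(3,3), hi=2 ⇒ 5 6 8 9 10 15 16
done. lo=2 hi=2; nums=5 6 8 9 10 15 16

5 6 8 9 10 15 16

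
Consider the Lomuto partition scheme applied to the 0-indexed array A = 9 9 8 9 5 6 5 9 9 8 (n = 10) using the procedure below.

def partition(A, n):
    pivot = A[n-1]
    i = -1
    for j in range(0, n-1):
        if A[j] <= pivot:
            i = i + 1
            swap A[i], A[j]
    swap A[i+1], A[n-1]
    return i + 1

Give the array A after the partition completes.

pivot = A[9] = 8; i = -1
j=0: A[0]=9 > 8 → no swap
j=1: A[1]=9 > 8 → no swap
j=2: A[2]=8 ≤ 8 → i=0, swap A[0],A[2] → 8 9 9 9 5 6 5 9 9 8
j=3: A[3]=9 > 8 → no swap
j=4: A[4]=5 ≤ 8 → i=1, swap A[1],A[4] → 8 5 9 9 9 6 5 9 9 8
j=5: A[5]=6 ≤ 8 → i=2, swap A[2],A[5] → 8 5 6 9 9 9 5 9 9 8
j=6: A[6]=5 ≤ 8 → i=3, swap A[3],A[6] → 8 5 6 5 9 9 9 9 9 8
j=7: A[7]=9 > 8 → no swap
j=8: A[8]=9 > 8 → no swap
final swap A[4],A[9] → 8 5 6 5 8 9 9 9 9 9; return 4

8 5 6 5 8 9 9 9 9 9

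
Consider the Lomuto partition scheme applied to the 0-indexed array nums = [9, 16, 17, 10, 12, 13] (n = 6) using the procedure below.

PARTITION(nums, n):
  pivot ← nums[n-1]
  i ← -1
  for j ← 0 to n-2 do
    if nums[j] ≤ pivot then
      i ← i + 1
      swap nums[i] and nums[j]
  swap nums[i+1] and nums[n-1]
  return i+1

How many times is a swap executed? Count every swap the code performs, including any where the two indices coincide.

4

pivot=13, i=-1
j=0: 9≤13, i=0, swap(0,0) ⇒ [9, 16, 17, 10, 12, 13]
j=1: 16>13, skip
j=2: 17>13, skip
j=3: 10≤13, i=1, swap(1,3) ⇒ [9, 10, 17, 16, 12, 13]
j=4: 12≤13, i=2, swap(2,4) ⇒ [9, 10, 12, 16, 17, 13]
swap(3,5) ⇒ [9, 10, 12, 13, 17, 16]; return 3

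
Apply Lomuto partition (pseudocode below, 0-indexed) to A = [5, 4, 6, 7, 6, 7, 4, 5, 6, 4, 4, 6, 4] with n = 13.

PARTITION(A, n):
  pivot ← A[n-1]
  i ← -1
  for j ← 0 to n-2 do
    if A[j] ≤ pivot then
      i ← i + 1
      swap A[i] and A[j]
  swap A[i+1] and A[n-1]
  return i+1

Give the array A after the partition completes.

pivot = A[12] = 4; i = -1
j=0: A[0]=5 > 4 → no swap
j=1: A[1]=4 ≤ 4 → i=0, swap A[0],A[1] → [4, 5, 6, 7, 6, 7, 4, 5, 6, 4, 4, 6, 4]
j=2: A[2]=6 > 4 → no swap
j=3: A[3]=7 > 4 → no swap
j=4: A[4]=6 > 4 → no swap
j=5: A[5]=7 > 4 → no swap
j=6: A[6]=4 ≤ 4 → i=1, swap A[1],A[6] → [4, 4, 6, 7, 6, 7, 5, 5, 6, 4, 4, 6, 4]
j=7: A[7]=5 > 4 → no swap
j=8: A[8]=6 > 4 → no swap
j=9: A[9]=4 ≤ 4 → i=2, swap A[2],A[9] → [4, 4, 4, 7, 6, 7, 5, 5, 6, 6, 4, 6, 4]
j=10: A[10]=4 ≤ 4 → i=3, swap A[3],A[10] → [4, 4, 4, 4, 6, 7, 5, 5, 6, 6, 7, 6, 4]
j=11: A[11]=6 > 4 → no swap
final swap A[4],A[12] → [4, 4, 4, 4, 4, 7, 5, 5, 6, 6, 7, 6, 6]; return 4

[4, 4, 4, 4, 4, 7, 5, 5, 6, 6, 7, 6, 6]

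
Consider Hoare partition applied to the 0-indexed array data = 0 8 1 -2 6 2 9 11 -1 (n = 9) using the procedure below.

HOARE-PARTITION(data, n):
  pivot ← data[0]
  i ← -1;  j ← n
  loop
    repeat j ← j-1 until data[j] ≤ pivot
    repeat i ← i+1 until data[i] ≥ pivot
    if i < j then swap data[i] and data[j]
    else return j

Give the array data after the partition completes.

-1 -2 1 8 6 2 9 11 0

pivot = data[0] = 0; i = -1, j = 9
j→8 (data[8]=-1≤0), i→0 (data[0]=0≥0); i<j, swap → -1 8 1 -2 6 2 9 11 0
j→3 (data[3]=-2≤0), i→1 (data[1]=8≥0); i<j, swap → -1 -2 1 8 6 2 9 11 0
j→1, i→2; i≥j, return j=1. data = -1 -2 1 8 6 2 9 11 0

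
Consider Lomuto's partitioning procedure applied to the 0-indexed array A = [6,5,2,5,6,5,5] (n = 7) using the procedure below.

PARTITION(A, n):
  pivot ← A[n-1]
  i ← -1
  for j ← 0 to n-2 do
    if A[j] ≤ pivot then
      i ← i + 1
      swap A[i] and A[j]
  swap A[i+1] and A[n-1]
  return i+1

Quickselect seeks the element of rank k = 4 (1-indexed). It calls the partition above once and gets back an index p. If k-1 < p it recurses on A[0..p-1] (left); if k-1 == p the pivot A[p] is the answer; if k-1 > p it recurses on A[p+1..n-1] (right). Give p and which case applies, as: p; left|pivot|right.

pivot=5, i=-1
j=0: 6>5, skip
j=1: 5≤5, i=0, swap(0,1) ⇒ [5,6,2,5,6,5,5]
j=2: 2≤5, i=1, swap(1,2) ⇒ [5,2,6,5,6,5,5]
j=3: 5≤5, i=2, swap(2,3) ⇒ [5,2,5,6,6,5,5]
j=4: 6>5, skip
j=5: 5≤5, i=3, swap(3,5) ⇒ [5,2,5,5,6,6,5]
swap(4,6) ⇒ [5,2,5,5,5,6,6]; return 4
p = 4; k-1 = 3 < 4 ⇒ left

4; left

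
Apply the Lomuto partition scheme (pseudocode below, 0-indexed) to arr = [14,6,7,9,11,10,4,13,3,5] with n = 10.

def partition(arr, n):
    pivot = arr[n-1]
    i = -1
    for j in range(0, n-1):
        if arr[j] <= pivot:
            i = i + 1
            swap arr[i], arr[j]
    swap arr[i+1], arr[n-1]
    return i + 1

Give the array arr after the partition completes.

pivot = arr[9] = 5; i = -1
j=0: arr[0]=14 > 5 → no swap
j=1: arr[1]=6 > 5 → no swap
j=2: arr[2]=7 > 5 → no swap
j=3: arr[3]=9 > 5 → no swap
j=4: arr[4]=11 > 5 → no swap
j=5: arr[5]=10 > 5 → no swap
j=6: arr[6]=4 ≤ 5 → i=0, swap arr[0],arr[6] → [4,6,7,9,11,10,14,13,3,5]
j=7: arr[7]=13 > 5 → no swap
j=8: arr[8]=3 ≤ 5 → i=1, swap arr[1],arr[8] → [4,3,7,9,11,10,14,13,6,5]
final swap arr[2],arr[9] → [4,3,5,9,11,10,14,13,6,7]; return 2

[4,3,5,9,11,10,14,13,6,7]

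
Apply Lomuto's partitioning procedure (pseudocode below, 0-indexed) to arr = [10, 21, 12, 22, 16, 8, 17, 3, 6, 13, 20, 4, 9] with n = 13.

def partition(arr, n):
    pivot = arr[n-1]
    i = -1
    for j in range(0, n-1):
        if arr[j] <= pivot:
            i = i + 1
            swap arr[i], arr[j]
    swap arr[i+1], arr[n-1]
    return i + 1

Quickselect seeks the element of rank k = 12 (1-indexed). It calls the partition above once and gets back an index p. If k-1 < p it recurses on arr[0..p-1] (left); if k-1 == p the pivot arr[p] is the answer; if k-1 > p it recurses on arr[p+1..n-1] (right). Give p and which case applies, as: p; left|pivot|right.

4; right

pivot=9, i=-1
j=0: 10>9, skip
j=1: 21>9, skip
j=2: 12>9, skip
j=3: 22>9, skip
j=4: 16>9, skip
j=5: 8≤9, i=0, swap(0,5) ⇒ [8, 21, 12, 22, 16, 10, 17, 3, 6, 13, 20, 4, 9]
j=6: 17>9, skip
j=7: 3≤9, i=1, swap(1,7) ⇒ [8, 3, 12, 22, 16, 10, 17, 21, 6, 13, 20, 4, 9]
j=8: 6≤9, i=2, swap(2,8) ⇒ [8, 3, 6, 22, 16, 10, 17, 21, 12, 13, 20, 4, 9]
j=9: 13>9, skip
j=10: 20>9, skip
j=11: 4≤9, i=3, swap(3,11) ⇒ [8, 3, 6, 4, 16, 10, 17, 21, 12, 13, 20, 22, 9]
swap(4,12) ⇒ [8, 3, 6, 4, 9, 10, 17, 21, 12, 13, 20, 22, 16]; return 4
p = 4; k-1 = 11 > 4 ⇒ right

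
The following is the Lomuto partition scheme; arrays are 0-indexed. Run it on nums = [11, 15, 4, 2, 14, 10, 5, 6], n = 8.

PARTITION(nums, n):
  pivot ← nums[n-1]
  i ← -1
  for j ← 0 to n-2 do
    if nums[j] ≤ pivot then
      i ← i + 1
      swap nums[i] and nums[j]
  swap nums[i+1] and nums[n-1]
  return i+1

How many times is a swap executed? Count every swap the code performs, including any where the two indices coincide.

4

pivot = nums[7] = 6; i = -1
j=0: nums[0]=11 > 6 → no swap
j=1: nums[1]=15 > 6 → no swap
j=2: nums[2]=4 ≤ 6 → i=0, swap nums[0],nums[2] → [4, 15, 11, 2, 14, 10, 5, 6]
j=3: nums[3]=2 ≤ 6 → i=1, swap nums[1],nums[3] → [4, 2, 11, 15, 14, 10, 5, 6]
j=4: nums[4]=14 > 6 → no swap
j=5: nums[5]=10 > 6 → no swap
j=6: nums[6]=5 ≤ 6 → i=2, swap nums[2],nums[6] → [4, 2, 5, 15, 14, 10, 11, 6]
final swap nums[3],nums[7] → [4, 2, 5, 6, 14, 10, 11, 15]; return 3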